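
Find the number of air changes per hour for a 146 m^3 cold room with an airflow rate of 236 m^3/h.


ACH = flow / volume
ACH = 236 / 146
ACH = 1.616

1.616


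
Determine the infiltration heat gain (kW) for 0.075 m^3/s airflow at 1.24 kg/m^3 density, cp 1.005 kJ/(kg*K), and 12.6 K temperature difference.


Q = V_dot * rho * cp * dT
Q = 0.075 * 1.24 * 1.005 * 12.6
Q = 1.178 kW

1.178


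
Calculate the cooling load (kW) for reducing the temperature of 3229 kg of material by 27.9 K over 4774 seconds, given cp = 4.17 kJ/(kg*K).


Q = m * cp * dT / t
Q = 3229 * 4.17 * 27.9 / 4774
Q = 78.691 kW

78.691


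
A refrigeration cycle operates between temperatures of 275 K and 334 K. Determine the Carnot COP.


dT = 334 - 275 = 59 K
COP_carnot = T_cold / dT = 275 / 59
COP_carnot = 4.661

4.661


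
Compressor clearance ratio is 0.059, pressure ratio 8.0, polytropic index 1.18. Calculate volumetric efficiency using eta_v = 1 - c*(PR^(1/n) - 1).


PR^(1/n) = 8.0^(1/1.18) = 5.82546366
eta_v = 1 - 0.059 * (5.82546366 - 1)
eta_v = 0.7153

0.7153


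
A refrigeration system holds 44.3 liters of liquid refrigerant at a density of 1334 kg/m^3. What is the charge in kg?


Charge = V * rho / 1000
Charge = 44.3 * 1334 / 1000
Charge = 59.1 kg

59.1


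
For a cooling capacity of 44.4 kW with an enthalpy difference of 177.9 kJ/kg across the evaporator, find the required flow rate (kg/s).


m_dot = Q / dh
m_dot = 44.4 / 177.9
m_dot = 0.2496 kg/s

0.2496


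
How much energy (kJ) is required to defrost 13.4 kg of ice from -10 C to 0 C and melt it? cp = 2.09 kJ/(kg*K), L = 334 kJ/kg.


Sensible heat = cp * dT = 2.09 * 10 = 20.9 kJ/kg
Total per kg = 20.9 + 334 = 354.9 kJ/kg
Q = m * total = 13.4 * 354.9
Q = 4755.7 kJ

4755.7


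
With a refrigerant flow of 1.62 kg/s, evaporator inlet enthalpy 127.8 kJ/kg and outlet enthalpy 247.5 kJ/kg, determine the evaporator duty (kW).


dh = 247.5 - 127.8 = 119.7 kJ/kg
Q_evap = m_dot * dh = 1.62 * 119.7
Q_evap = 193.91 kW

193.91


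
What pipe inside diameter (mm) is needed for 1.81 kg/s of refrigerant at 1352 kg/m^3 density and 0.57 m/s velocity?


A = m_dot / (rho * v) = 1.81 / (1352 * 0.57) = 0.002348697187 m^2
d = sqrt(4*A/pi) * 1000
d = 54.7 mm

54.7


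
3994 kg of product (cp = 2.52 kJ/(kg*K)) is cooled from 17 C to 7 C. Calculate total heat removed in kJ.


dT = 17 - (7) = 10 K
Q = m * cp * dT = 3994 * 2.52 * 10
Q = 100649 kJ

100649


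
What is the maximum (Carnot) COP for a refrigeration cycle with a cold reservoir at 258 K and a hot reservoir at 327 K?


dT = 327 - 258 = 69 K
COP_carnot = T_cold / dT = 258 / 69
COP_carnot = 3.739

3.739


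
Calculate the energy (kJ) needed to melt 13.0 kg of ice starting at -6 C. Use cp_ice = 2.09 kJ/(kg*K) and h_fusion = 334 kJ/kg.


Sensible heat = cp * dT = 2.09 * 6 = 12.54 kJ/kg
Total per kg = 12.54 + 334 = 346.54 kJ/kg
Q = m * total = 13.0 * 346.54
Q = 4505.0 kJ

4505.0


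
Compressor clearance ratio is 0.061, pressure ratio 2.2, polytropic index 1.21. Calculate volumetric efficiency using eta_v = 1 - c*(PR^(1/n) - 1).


PR^(1/n) = 2.2^(1/1.21) = 1.91864202
eta_v = 1 - 0.061 * (1.91864202 - 1)
eta_v = 0.944

0.944


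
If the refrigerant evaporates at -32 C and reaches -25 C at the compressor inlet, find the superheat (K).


Superheat = T_suction - T_evap
Superheat = -25 - (-32)
Superheat = 7 K

7


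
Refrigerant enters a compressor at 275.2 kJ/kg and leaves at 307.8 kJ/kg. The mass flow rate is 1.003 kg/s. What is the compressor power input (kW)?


dh = 307.8 - 275.2 = 32.6 kJ/kg
W = m_dot * dh = 1.003 * 32.6 = 32.7 kW

32.7


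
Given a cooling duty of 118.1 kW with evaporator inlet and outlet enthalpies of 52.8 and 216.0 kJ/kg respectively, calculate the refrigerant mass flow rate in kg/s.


dh = 216.0 - 52.8 = 163.2 kJ/kg
m_dot = Q / dh = 118.1 / 163.2 = 0.7237 kg/s

0.7237


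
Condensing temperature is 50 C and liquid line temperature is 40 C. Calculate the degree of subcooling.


Subcooling = T_cond - T_liquid
Subcooling = 50 - 40
Subcooling = 10 K

10


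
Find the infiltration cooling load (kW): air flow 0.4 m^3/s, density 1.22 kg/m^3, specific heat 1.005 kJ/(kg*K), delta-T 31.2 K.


Q = V_dot * rho * cp * dT
Q = 0.4 * 1.22 * 1.005 * 31.2
Q = 15.302 kW

15.302


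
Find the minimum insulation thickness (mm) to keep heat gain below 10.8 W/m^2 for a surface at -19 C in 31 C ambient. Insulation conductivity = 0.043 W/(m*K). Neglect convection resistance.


dT = 31 - (-19) = 50 K
thickness = k * dT / q_max * 1000
thickness = 0.043 * 50 / 10.8 * 1000
thickness = 199.1 mm

199.1


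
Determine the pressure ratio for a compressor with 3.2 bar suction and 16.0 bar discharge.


PR = P_high / P_low
PR = 16.0 / 3.2
PR = 5.0

5.0


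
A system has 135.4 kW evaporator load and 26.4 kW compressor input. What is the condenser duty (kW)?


Q_cond = Q_evap + W
Q_cond = 135.4 + 26.4
Q_cond = 161.8 kW

161.8


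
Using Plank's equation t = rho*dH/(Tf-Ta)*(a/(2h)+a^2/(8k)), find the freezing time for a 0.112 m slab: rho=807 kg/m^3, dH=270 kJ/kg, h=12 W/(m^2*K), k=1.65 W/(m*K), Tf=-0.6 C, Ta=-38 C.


dT = -0.6 - (-38) = 37.4 K
term1 = a/(2h) = 0.112/(2*12) = 0.004666666667
term2 = a^2/(8k) = 0.112^2/(8*1.65) = 0.0009503030303
t = rho*dH*1000/dT * (term1 + term2)
t = 807*270*1000/37.4 * (0.004666666667 + 0.0009503030303)
t = 32724 s

32724


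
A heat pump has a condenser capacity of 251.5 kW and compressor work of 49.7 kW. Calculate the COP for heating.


COP_hp = Q_cond / W
COP_hp = 251.5 / 49.7
COP_hp = 5.06

5.06


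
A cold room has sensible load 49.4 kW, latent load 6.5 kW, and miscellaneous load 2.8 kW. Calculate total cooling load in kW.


Q_total = Q_s + Q_l + Q_misc
Q_total = 49.4 + 6.5 + 2.8
Q_total = 58.7 kW

58.7


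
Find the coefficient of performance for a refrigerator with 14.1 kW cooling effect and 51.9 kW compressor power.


COP = Q_evap / W
COP = 14.1 / 51.9
COP = 0.272

0.272


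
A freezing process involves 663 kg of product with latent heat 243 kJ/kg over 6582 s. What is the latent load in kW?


Q_lat = m * h_fg / t
Q_lat = 663 * 243 / 6582
Q_lat = 24.48 kW

24.48


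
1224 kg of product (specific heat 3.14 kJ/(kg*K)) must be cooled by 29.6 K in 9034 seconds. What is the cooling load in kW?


Q = m * cp * dT / t
Q = 1224 * 3.14 * 29.6 / 9034
Q = 12.593 kW

12.593


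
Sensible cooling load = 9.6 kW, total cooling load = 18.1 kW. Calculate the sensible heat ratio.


SHR = Q_sensible / Q_total
SHR = 9.6 / 18.1
SHR = 0.53

0.53


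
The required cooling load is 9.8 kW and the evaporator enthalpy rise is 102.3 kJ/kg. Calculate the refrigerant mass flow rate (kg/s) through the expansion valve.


m_dot = Q / dh
m_dot = 9.8 / 102.3
m_dot = 0.0958 kg/s

0.0958


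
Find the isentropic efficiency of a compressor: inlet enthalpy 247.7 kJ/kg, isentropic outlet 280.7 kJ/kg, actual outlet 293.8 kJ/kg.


dh_ideal = 280.7 - 247.7 = 33.0 kJ/kg
dh_actual = 293.8 - 247.7 = 46.1 kJ/kg
eta_s = dh_ideal / dh_actual = 33.0 / 46.1
eta_s = 0.7158

0.7158


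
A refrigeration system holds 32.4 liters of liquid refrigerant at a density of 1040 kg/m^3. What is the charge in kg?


Charge = V * rho / 1000
Charge = 32.4 * 1040 / 1000
Charge = 33.7 kg

33.7


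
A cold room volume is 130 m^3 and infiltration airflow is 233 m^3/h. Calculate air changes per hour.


ACH = flow / volume
ACH = 233 / 130
ACH = 1.792

1.792


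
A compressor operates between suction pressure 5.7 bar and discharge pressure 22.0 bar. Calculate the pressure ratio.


PR = P_high / P_low
PR = 22.0 / 5.7
PR = 3.86

3.86


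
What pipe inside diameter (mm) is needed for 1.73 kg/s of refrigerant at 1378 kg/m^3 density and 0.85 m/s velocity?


A = m_dot / (rho * v) = 1.73 / (1378 * 0.85) = 0.001476991377 m^2
d = sqrt(4*A/pi) * 1000
d = 43.4 mm

43.4


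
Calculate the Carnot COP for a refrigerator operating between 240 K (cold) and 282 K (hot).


dT = 282 - 240 = 42 K
COP_carnot = T_cold / dT = 240 / 42
COP_carnot = 5.714

5.714


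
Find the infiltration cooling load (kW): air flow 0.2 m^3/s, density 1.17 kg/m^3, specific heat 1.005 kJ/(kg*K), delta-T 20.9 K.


Q = V_dot * rho * cp * dT
Q = 0.2 * 1.17 * 1.005 * 20.9
Q = 4.915 kW

4.915


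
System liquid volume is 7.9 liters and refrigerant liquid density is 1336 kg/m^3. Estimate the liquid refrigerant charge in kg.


Charge = V * rho / 1000
Charge = 7.9 * 1336 / 1000
Charge = 10.55 kg

10.55


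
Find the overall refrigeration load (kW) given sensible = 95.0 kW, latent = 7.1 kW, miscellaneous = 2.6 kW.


Q_total = Q_s + Q_l + Q_misc
Q_total = 95.0 + 7.1 + 2.6
Q_total = 104.7 kW

104.7


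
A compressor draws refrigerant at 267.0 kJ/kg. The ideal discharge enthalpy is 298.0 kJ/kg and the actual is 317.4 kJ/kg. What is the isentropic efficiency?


dh_ideal = 298.0 - 267.0 = 31.0 kJ/kg
dh_actual = 317.4 - 267.0 = 50.4 kJ/kg
eta_s = dh_ideal / dh_actual = 31.0 / 50.4
eta_s = 0.6151

0.6151


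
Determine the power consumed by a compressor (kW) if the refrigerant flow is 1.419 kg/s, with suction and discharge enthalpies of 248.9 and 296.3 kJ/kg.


dh = 296.3 - 248.9 = 47.4 kJ/kg
W = m_dot * dh = 1.419 * 47.4 = 67.26 kW

67.26


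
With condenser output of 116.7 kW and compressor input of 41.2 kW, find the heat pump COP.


COP_hp = Q_cond / W
COP_hp = 116.7 / 41.2
COP_hp = 2.833

2.833


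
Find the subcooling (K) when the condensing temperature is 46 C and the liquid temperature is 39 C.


Subcooling = T_cond - T_liquid
Subcooling = 46 - 39
Subcooling = 7 K

7


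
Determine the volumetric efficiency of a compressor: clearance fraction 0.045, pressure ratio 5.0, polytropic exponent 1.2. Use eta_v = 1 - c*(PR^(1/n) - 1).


PR^(1/n) = 5.0^(1/1.2) = 3.82362246
eta_v = 1 - 0.045 * (3.82362246 - 1)
eta_v = 0.8729

0.8729


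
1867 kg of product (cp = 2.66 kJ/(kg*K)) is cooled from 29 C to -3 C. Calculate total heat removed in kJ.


dT = 29 - (-3) = 32 K
Q = m * cp * dT = 1867 * 2.66 * 32
Q = 158919 kJ

158919


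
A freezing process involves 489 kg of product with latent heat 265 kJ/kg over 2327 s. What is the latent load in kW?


Q_lat = m * h_fg / t
Q_lat = 489 * 265 / 2327
Q_lat = 55.69 kW

55.69


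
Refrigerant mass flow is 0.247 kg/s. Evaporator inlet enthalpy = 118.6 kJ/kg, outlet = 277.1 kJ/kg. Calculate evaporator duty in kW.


dh = 277.1 - 118.6 = 158.5 kJ/kg
Q_evap = m_dot * dh = 0.247 * 158.5
Q_evap = 39.15 kW

39.15


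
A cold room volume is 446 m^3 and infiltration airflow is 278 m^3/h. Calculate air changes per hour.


ACH = flow / volume
ACH = 278 / 446
ACH = 0.623

0.623


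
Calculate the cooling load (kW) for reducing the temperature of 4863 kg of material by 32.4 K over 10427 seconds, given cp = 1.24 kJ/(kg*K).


Q = m * cp * dT / t
Q = 4863 * 1.24 * 32.4 / 10427
Q = 18.737 kW

18.737


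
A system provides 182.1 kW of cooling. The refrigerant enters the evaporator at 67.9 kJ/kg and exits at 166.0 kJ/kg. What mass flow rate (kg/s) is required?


dh = 166.0 - 67.9 = 98.1 kJ/kg
m_dot = Q / dh = 182.1 / 98.1 = 1.8563 kg/s

1.8563


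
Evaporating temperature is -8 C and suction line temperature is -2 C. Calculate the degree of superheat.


Superheat = T_suction - T_evap
Superheat = -2 - (-8)
Superheat = 6 K

6


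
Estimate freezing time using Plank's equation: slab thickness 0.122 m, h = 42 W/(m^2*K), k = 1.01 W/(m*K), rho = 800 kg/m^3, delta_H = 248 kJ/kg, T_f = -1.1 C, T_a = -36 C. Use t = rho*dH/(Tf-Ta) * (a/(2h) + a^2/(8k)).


dT = -1.1 - (-36) = 34.9 K
term1 = a/(2h) = 0.122/(2*42) = 0.001452380952
term2 = a^2/(8k) = 0.122^2/(8*1.01) = 0.001842079208
t = rho*dH*1000/dT * (term1 + term2)
t = 800*248*1000/34.9 * (0.001452380952 + 0.001842079208)
t = 18728 s

18728


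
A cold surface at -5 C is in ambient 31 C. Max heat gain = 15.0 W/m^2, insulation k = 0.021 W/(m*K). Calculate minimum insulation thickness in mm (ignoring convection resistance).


dT = 31 - (-5) = 36 K
thickness = k * dT / q_max * 1000
thickness = 0.021 * 36 / 15.0 * 1000
thickness = 50.4 mm

50.4


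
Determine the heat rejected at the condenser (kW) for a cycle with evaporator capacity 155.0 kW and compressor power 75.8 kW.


Q_cond = Q_evap + W
Q_cond = 155.0 + 75.8
Q_cond = 230.8 kW

230.8


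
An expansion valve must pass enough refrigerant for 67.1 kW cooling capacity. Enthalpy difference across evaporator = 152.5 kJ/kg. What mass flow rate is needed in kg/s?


m_dot = Q / dh
m_dot = 67.1 / 152.5
m_dot = 0.44 kg/s

0.44


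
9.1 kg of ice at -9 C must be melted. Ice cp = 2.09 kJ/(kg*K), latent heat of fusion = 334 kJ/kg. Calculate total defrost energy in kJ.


Sensible heat = cp * dT = 2.09 * 9 = 18.81 kJ/kg
Total per kg = 18.81 + 334 = 352.81 kJ/kg
Q = m * total = 9.1 * 352.81
Q = 3210.6 kJ

3210.6


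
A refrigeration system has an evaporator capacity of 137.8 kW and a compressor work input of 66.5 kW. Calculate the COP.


COP = Q_evap / W
COP = 137.8 / 66.5
COP = 2.072

2.072


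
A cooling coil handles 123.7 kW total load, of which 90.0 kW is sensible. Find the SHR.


SHR = Q_sensible / Q_total
SHR = 90.0 / 123.7
SHR = 0.728

0.728


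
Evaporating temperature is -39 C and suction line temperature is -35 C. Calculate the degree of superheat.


Superheat = T_suction - T_evap
Superheat = -35 - (-39)
Superheat = 4 K

4


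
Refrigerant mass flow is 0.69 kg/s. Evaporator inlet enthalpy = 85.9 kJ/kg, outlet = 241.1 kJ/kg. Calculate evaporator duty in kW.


dh = 241.1 - 85.9 = 155.2 kJ/kg
Q_evap = m_dot * dh = 0.69 * 155.2
Q_evap = 107.09 kW

107.09


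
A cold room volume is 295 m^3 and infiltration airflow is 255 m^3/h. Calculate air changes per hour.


ACH = flow / volume
ACH = 255 / 295
ACH = 0.864

0.864


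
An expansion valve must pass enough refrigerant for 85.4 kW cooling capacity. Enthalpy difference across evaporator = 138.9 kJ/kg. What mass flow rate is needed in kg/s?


m_dot = Q / dh
m_dot = 85.4 / 138.9
m_dot = 0.6148 kg/s

0.6148


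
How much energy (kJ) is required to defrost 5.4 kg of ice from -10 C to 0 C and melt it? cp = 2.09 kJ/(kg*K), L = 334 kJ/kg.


Sensible heat = cp * dT = 2.09 * 10 = 20.9 kJ/kg
Total per kg = 20.9 + 334 = 354.9 kJ/kg
Q = m * total = 5.4 * 354.9
Q = 1916.5 kJ

1916.5


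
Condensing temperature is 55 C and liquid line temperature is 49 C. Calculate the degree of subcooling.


Subcooling = T_cond - T_liquid
Subcooling = 55 - 49
Subcooling = 6 K

6


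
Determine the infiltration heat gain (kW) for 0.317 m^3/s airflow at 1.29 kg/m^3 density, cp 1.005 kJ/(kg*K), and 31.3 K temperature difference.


Q = V_dot * rho * cp * dT
Q = 0.317 * 1.29 * 1.005 * 31.3
Q = 12.864 kW

12.864


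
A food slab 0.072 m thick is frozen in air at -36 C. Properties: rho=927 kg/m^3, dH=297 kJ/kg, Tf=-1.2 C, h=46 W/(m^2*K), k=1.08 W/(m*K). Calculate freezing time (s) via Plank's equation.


dT = -1.2 - (-36) = 34.8 K
term1 = a/(2h) = 0.072/(2*46) = 0.0007826086957
term2 = a^2/(8k) = 0.072^2/(8*1.08) = 0.0006
t = rho*dH*1000/dT * (term1 + term2)
t = 927*297*1000/34.8 * (0.0007826086957 + 0.0006)
t = 10938 s

10938


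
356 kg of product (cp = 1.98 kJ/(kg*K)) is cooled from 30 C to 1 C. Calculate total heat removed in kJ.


dT = 30 - (1) = 29 K
Q = m * cp * dT = 356 * 1.98 * 29
Q = 20442 kJ

20442


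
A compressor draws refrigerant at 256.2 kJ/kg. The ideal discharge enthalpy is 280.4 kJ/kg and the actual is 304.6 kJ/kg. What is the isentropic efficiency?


dh_ideal = 280.4 - 256.2 = 24.2 kJ/kg
dh_actual = 304.6 - 256.2 = 48.4 kJ/kg
eta_s = dh_ideal / dh_actual = 24.2 / 48.4
eta_s = 0.5

0.5


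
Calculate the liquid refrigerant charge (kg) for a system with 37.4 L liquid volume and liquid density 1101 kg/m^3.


Charge = V * rho / 1000
Charge = 37.4 * 1101 / 1000
Charge = 41.18 kg

41.18


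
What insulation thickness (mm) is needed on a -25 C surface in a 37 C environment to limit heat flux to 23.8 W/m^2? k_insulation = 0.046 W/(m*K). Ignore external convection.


dT = 37 - (-25) = 62 K
thickness = k * dT / q_max * 1000
thickness = 0.046 * 62 / 23.8 * 1000
thickness = 119.8 mm

119.8


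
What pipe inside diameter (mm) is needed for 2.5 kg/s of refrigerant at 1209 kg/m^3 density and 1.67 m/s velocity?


A = m_dot / (rho * v) = 2.5 / (1209 * 1.67) = 0.001238218352 m^2
d = sqrt(4*A/pi) * 1000
d = 39.7 mm

39.7


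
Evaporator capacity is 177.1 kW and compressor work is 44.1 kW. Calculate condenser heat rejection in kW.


Q_cond = Q_evap + W
Q_cond = 177.1 + 44.1
Q_cond = 221.2 kW

221.2


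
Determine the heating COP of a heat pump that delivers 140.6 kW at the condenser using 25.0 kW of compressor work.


COP_hp = Q_cond / W
COP_hp = 140.6 / 25.0
COP_hp = 5.624

5.624


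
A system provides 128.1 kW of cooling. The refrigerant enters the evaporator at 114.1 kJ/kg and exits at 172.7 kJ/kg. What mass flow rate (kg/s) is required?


dh = 172.7 - 114.1 = 58.6 kJ/kg
m_dot = Q / dh = 128.1 / 58.6 = 2.186 kg/s

2.186


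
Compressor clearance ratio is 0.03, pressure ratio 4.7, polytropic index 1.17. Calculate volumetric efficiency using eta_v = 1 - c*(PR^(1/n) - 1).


PR^(1/n) = 4.7^(1/1.17) = 3.75355353
eta_v = 1 - 0.03 * (3.75355353 - 1)
eta_v = 0.9174

0.9174


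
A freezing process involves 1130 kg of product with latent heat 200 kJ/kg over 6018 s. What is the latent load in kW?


Q_lat = m * h_fg / t
Q_lat = 1130 * 200 / 6018
Q_lat = 37.55 kW

37.55


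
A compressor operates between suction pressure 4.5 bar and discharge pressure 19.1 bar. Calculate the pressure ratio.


PR = P_high / P_low
PR = 19.1 / 4.5
PR = 4.244

4.244


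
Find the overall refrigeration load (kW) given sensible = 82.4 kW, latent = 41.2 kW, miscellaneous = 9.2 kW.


Q_total = Q_s + Q_l + Q_misc
Q_total = 82.4 + 41.2 + 9.2
Q_total = 132.8 kW

132.8


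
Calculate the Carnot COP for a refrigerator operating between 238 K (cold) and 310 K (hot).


dT = 310 - 238 = 72 K
COP_carnot = T_cold / dT = 238 / 72
COP_carnot = 3.306

3.306


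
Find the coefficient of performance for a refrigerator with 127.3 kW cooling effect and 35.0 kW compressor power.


COP = Q_evap / W
COP = 127.3 / 35.0
COP = 3.637

3.637


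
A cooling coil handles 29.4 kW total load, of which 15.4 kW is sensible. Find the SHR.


SHR = Q_sensible / Q_total
SHR = 15.4 / 29.4
SHR = 0.524

0.524


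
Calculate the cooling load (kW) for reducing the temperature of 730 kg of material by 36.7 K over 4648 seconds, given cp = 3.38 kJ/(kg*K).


Q = m * cp * dT / t
Q = 730 * 3.38 * 36.7 / 4648
Q = 19.482 kW

19.482


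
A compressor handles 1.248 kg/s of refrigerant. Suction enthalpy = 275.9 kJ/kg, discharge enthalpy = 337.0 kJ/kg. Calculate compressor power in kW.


dh = 337.0 - 275.9 = 61.1 kJ/kg
W = m_dot * dh = 1.248 * 61.1 = 76.25 kW

76.25


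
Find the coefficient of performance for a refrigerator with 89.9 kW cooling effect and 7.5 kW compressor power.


COP = Q_evap / W
COP = 89.9 / 7.5
COP = 11.987

11.987


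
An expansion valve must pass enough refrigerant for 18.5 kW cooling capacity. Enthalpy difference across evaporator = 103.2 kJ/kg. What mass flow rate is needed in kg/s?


m_dot = Q / dh
m_dot = 18.5 / 103.2
m_dot = 0.1793 kg/s

0.1793


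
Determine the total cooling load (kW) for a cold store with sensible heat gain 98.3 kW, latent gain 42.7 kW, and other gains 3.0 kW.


Q_total = Q_s + Q_l + Q_misc
Q_total = 98.3 + 42.7 + 3.0
Q_total = 144.0 kW

144.0


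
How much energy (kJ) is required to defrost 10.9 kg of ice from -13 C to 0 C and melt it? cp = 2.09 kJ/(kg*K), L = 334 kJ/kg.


Sensible heat = cp * dT = 2.09 * 13 = 27.17 kJ/kg
Total per kg = 27.17 + 334 = 361.17 kJ/kg
Q = m * total = 10.9 * 361.17
Q = 3936.8 kJ

3936.8


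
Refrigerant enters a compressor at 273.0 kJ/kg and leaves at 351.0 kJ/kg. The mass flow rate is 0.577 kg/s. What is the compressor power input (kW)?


dh = 351.0 - 273.0 = 78.0 kJ/kg
W = m_dot * dh = 0.577 * 78.0 = 45.01 kW

45.01


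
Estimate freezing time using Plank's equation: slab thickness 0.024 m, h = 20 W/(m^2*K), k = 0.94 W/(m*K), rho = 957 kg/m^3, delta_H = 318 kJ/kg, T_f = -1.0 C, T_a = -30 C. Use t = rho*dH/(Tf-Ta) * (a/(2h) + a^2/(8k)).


dT = -1.0 - (-30) = 29.0 K
term1 = a/(2h) = 0.024/(2*20) = 0.0006
term2 = a^2/(8k) = 0.024^2/(8*0.94) = 0.00007659574468
t = rho*dH*1000/dT * (term1 + term2)
t = 957*318*1000/29.0 * (0.0006 + 0.00007659574468)
t = 7100 s

7100


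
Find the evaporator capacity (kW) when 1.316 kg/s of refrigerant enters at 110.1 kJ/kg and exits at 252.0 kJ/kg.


dh = 252.0 - 110.1 = 141.9 kJ/kg
Q_evap = m_dot * dh = 1.316 * 141.9
Q_evap = 186.74 kW

186.74


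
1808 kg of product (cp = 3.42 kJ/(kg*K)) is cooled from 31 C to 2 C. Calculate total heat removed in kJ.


dT = 31 - (2) = 29 K
Q = m * cp * dT = 1808 * 3.42 * 29
Q = 179317 kJ

179317


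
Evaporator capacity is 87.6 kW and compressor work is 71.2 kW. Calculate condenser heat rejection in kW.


Q_cond = Q_evap + W
Q_cond = 87.6 + 71.2
Q_cond = 158.8 kW

158.8


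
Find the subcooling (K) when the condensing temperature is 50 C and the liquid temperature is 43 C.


Subcooling = T_cond - T_liquid
Subcooling = 50 - 43
Subcooling = 7 K

7


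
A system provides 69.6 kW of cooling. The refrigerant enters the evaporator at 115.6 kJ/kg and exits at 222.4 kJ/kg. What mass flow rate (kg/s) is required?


dh = 222.4 - 115.6 = 106.8 kJ/kg
m_dot = Q / dh = 69.6 / 106.8 = 0.6517 kg/s

0.6517


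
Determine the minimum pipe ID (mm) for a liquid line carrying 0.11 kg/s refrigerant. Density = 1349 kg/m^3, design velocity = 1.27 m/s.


A = m_dot / (rho * v) = 0.11 / (1349 * 1.27) = 0.00006420620699 m^2
d = sqrt(4*A/pi) * 1000
d = 9.0 mm

9.0


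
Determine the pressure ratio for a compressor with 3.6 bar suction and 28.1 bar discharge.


PR = P_high / P_low
PR = 28.1 / 3.6
PR = 7.806

7.806


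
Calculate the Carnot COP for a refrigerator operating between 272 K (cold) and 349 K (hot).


dT = 349 - 272 = 77 K
COP_carnot = T_cold / dT = 272 / 77
COP_carnot = 3.532

3.532


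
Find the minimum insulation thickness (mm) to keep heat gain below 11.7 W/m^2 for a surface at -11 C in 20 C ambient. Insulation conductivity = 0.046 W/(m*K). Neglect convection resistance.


dT = 20 - (-11) = 31 K
thickness = k * dT / q_max * 1000
thickness = 0.046 * 31 / 11.7 * 1000
thickness = 121.9 mm

121.9


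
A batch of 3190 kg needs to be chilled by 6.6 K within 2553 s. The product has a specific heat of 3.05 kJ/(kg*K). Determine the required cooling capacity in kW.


Q = m * cp * dT / t
Q = 3190 * 3.05 * 6.6 / 2553
Q = 25.153 kW

25.153


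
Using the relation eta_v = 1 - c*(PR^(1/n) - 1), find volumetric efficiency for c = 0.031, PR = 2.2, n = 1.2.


PR^(1/n) = 2.2^(1/1.2) = 1.92908886
eta_v = 1 - 0.031 * (1.92908886 - 1)
eta_v = 0.9712

0.9712


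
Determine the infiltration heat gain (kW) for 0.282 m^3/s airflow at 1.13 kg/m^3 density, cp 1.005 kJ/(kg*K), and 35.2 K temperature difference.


Q = V_dot * rho * cp * dT
Q = 0.282 * 1.13 * 1.005 * 35.2
Q = 11.273 kW

11.273


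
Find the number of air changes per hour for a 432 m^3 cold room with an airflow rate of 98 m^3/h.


ACH = flow / volume
ACH = 98 / 432
ACH = 0.227

0.227


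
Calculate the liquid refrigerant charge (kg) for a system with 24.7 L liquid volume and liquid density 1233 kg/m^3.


Charge = V * rho / 1000
Charge = 24.7 * 1233 / 1000
Charge = 30.46 kg

30.46


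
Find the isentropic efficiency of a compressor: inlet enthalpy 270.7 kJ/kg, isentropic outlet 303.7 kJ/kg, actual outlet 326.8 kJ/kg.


dh_ideal = 303.7 - 270.7 = 33.0 kJ/kg
dh_actual = 326.8 - 270.7 = 56.1 kJ/kg
eta_s = dh_ideal / dh_actual = 33.0 / 56.1
eta_s = 0.5882

0.5882


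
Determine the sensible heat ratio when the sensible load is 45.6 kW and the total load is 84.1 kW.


SHR = Q_sensible / Q_total
SHR = 45.6 / 84.1
SHR = 0.542

0.542


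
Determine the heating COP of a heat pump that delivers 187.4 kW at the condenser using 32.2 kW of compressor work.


COP_hp = Q_cond / W
COP_hp = 187.4 / 32.2
COP_hp = 5.82

5.82


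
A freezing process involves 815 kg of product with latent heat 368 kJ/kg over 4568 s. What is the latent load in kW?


Q_lat = m * h_fg / t
Q_lat = 815 * 368 / 4568
Q_lat = 65.66 kW

65.66


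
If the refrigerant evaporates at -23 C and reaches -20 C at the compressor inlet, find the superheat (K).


Superheat = T_suction - T_evap
Superheat = -20 - (-23)
Superheat = 3 K

3


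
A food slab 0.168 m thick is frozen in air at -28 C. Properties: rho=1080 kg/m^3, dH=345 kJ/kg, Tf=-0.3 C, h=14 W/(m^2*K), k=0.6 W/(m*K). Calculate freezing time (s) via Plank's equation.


dT = -0.3 - (-28) = 27.7 K
term1 = a/(2h) = 0.168/(2*14) = 0.006
term2 = a^2/(8k) = 0.168^2/(8*0.6) = 0.00588
t = rho*dH*1000/dT * (term1 + term2)
t = 1080*345*1000/27.7 * (0.006 + 0.00588)
t = 159801 s

159801


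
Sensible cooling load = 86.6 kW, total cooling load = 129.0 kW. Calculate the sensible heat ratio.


SHR = Q_sensible / Q_total
SHR = 86.6 / 129.0
SHR = 0.671

0.671


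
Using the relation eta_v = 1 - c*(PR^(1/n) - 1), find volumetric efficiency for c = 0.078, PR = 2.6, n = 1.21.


PR^(1/n) = 2.6^(1/1.21) = 2.20268899
eta_v = 1 - 0.078 * (2.20268899 - 1)
eta_v = 0.9062

0.9062


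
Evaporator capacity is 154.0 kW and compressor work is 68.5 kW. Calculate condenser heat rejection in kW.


Q_cond = Q_evap + W
Q_cond = 154.0 + 68.5
Q_cond = 222.5 kW

222.5


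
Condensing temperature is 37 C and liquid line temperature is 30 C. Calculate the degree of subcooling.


Subcooling = T_cond - T_liquid
Subcooling = 37 - 30
Subcooling = 7 K

7


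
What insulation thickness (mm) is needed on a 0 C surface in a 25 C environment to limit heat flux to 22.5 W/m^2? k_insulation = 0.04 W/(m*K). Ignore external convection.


dT = 25 - (0) = 25 K
thickness = k * dT / q_max * 1000
thickness = 0.04 * 25 / 22.5 * 1000
thickness = 44.4 mm

44.4


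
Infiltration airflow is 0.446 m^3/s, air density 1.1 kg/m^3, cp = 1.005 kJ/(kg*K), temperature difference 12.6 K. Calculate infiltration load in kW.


Q = V_dot * rho * cp * dT
Q = 0.446 * 1.1 * 1.005 * 12.6
Q = 6.212 kW

6.212


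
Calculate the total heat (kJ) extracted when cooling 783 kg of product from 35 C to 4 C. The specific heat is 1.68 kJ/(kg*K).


dT = 35 - (4) = 31 K
Q = m * cp * dT = 783 * 1.68 * 31
Q = 40779 kJ

40779


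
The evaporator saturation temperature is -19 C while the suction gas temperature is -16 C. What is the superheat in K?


Superheat = T_suction - T_evap
Superheat = -16 - (-19)
Superheat = 3 K

3


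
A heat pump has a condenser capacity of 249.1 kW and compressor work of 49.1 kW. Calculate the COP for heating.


COP_hp = Q_cond / W
COP_hp = 249.1 / 49.1
COP_hp = 5.073

5.073


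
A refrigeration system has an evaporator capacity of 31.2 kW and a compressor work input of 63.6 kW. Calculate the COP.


COP = Q_evap / W
COP = 31.2 / 63.6
COP = 0.491

0.491


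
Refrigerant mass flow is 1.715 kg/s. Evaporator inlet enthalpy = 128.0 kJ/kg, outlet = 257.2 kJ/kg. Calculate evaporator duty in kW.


dh = 257.2 - 128.0 = 129.2 kJ/kg
Q_evap = m_dot * dh = 1.715 * 129.2
Q_evap = 221.58 kW

221.58


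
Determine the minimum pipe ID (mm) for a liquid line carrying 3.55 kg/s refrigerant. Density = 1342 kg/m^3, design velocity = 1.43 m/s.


A = m_dot / (rho * v) = 3.55 / (1342 * 1.43) = 0.001849863996 m^2
d = sqrt(4*A/pi) * 1000
d = 48.5 mm

48.5


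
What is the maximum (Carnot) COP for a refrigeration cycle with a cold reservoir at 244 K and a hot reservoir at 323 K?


dT = 323 - 244 = 79 K
COP_carnot = T_cold / dT = 244 / 79
COP_carnot = 3.089

3.089


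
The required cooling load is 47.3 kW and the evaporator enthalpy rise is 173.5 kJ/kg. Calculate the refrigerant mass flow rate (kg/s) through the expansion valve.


m_dot = Q / dh
m_dot = 47.3 / 173.5
m_dot = 0.2726 kg/s

0.2726


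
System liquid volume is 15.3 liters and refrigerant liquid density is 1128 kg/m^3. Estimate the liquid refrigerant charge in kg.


Charge = V * rho / 1000
Charge = 15.3 * 1128 / 1000
Charge = 17.26 kg

17.26


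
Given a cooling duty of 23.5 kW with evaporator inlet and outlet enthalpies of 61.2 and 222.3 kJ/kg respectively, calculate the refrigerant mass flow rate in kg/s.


dh = 222.3 - 61.2 = 161.1 kJ/kg
m_dot = Q / dh = 23.5 / 161.1 = 0.1459 kg/s

0.1459


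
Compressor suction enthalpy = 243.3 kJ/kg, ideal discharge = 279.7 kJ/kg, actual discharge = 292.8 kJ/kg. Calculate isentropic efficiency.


dh_ideal = 279.7 - 243.3 = 36.4 kJ/kg
dh_actual = 292.8 - 243.3 = 49.5 kJ/kg
eta_s = dh_ideal / dh_actual = 36.4 / 49.5
eta_s = 0.7354

0.7354


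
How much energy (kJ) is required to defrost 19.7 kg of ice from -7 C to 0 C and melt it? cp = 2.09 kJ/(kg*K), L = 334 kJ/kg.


Sensible heat = cp * dT = 2.09 * 7 = 14.63 kJ/kg
Total per kg = 14.63 + 334 = 348.63 kJ/kg
Q = m * total = 19.7 * 348.63
Q = 6868.0 kJ

6868.0


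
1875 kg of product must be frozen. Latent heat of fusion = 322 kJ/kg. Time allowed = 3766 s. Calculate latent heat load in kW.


Q_lat = m * h_fg / t
Q_lat = 1875 * 322 / 3766
Q_lat = 160.32 kW

160.32


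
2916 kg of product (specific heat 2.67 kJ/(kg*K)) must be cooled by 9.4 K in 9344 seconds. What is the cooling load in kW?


Q = m * cp * dT / t
Q = 2916 * 2.67 * 9.4 / 9344
Q = 7.832 kW

7.832


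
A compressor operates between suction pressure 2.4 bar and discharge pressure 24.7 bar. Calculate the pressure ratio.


PR = P_high / P_low
PR = 24.7 / 2.4
PR = 10.292

10.292


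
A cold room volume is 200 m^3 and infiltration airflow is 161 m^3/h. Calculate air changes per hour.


ACH = flow / volume
ACH = 161 / 200
ACH = 0.805

0.805


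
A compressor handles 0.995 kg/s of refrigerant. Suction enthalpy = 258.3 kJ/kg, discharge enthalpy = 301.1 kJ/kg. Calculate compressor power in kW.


dh = 301.1 - 258.3 = 42.8 kJ/kg
W = m_dot * dh = 0.995 * 42.8 = 42.59 kW

42.59


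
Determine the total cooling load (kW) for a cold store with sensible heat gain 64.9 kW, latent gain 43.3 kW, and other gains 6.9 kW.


Q_total = Q_s + Q_l + Q_misc
Q_total = 64.9 + 43.3 + 6.9
Q_total = 115.1 kW

115.1


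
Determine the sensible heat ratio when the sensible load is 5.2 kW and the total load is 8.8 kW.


SHR = Q_sensible / Q_total
SHR = 5.2 / 8.8
SHR = 0.591

0.591


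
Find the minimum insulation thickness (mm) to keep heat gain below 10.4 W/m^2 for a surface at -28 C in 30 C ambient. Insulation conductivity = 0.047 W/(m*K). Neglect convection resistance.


dT = 30 - (-28) = 58 K
thickness = k * dT / q_max * 1000
thickness = 0.047 * 58 / 10.4 * 1000
thickness = 262.1 mm

262.1


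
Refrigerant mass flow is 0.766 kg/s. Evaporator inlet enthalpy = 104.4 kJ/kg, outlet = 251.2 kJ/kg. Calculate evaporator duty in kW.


dh = 251.2 - 104.4 = 146.8 kJ/kg
Q_evap = m_dot * dh = 0.766 * 146.8
Q_evap = 112.45 kW

112.45


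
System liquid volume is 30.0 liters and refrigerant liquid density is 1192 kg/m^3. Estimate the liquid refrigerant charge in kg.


Charge = V * rho / 1000
Charge = 30.0 * 1192 / 1000
Charge = 35.76 kg

35.76


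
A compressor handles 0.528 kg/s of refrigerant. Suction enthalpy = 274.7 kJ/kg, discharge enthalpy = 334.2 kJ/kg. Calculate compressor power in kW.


dh = 334.2 - 274.7 = 59.5 kJ/kg
W = m_dot * dh = 0.528 * 59.5 = 31.42 kW

31.42


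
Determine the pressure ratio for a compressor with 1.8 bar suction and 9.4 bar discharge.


PR = P_high / P_low
PR = 9.4 / 1.8
PR = 5.222

5.222


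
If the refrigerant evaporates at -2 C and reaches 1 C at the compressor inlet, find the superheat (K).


Superheat = T_suction - T_evap
Superheat = 1 - (-2)
Superheat = 3 K

3


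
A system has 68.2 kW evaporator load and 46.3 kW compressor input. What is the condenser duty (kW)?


Q_cond = Q_evap + W
Q_cond = 68.2 + 46.3
Q_cond = 114.5 kW

114.5


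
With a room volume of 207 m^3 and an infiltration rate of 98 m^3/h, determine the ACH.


ACH = flow / volume
ACH = 98 / 207
ACH = 0.473

0.473


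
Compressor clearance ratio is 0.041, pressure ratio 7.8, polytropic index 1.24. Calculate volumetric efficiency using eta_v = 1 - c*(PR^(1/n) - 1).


PR^(1/n) = 7.8^(1/1.24) = 5.24120481
eta_v = 1 - 0.041 * (5.24120481 - 1)
eta_v = 0.8261

0.8261


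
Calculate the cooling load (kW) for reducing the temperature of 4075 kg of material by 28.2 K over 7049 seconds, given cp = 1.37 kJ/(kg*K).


Q = m * cp * dT / t
Q = 4075 * 1.37 * 28.2 / 7049
Q = 22.334 kW

22.334


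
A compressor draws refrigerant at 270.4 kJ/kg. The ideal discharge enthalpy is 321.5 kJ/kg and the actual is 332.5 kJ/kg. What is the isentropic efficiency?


dh_ideal = 321.5 - 270.4 = 51.1 kJ/kg
dh_actual = 332.5 - 270.4 = 62.1 kJ/kg
eta_s = dh_ideal / dh_actual = 51.1 / 62.1
eta_s = 0.8229

0.8229


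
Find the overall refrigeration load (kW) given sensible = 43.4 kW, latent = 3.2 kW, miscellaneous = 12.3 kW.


Q_total = Q_s + Q_l + Q_misc
Q_total = 43.4 + 3.2 + 12.3
Q_total = 58.9 kW

58.9


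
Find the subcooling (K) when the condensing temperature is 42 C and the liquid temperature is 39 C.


Subcooling = T_cond - T_liquid
Subcooling = 42 - 39
Subcooling = 3 K

3


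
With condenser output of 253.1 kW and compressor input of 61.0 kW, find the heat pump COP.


COP_hp = Q_cond / W
COP_hp = 253.1 / 61.0
COP_hp = 4.149

4.149


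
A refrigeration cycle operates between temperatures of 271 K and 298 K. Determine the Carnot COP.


dT = 298 - 271 = 27 K
COP_carnot = T_cold / dT = 271 / 27
COP_carnot = 10.037

10.037


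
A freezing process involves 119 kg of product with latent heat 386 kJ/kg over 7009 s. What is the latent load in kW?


Q_lat = m * h_fg / t
Q_lat = 119 * 386 / 7009
Q_lat = 6.55 kW

6.55


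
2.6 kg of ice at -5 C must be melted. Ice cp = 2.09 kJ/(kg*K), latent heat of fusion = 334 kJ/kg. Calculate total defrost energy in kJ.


Sensible heat = cp * dT = 2.09 * 5 = 10.45 kJ/kg
Total per kg = 10.45 + 334 = 344.45 kJ/kg
Q = m * total = 2.6 * 344.45
Q = 895.6 kJ

895.6


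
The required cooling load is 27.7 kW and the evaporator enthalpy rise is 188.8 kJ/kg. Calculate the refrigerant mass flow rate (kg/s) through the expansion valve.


m_dot = Q / dh
m_dot = 27.7 / 188.8
m_dot = 0.1467 kg/s

0.1467


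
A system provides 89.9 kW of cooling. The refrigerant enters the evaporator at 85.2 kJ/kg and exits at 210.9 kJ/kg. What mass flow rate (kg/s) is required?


dh = 210.9 - 85.2 = 125.7 kJ/kg
m_dot = Q / dh = 89.9 / 125.7 = 0.7152 kg/s

0.7152


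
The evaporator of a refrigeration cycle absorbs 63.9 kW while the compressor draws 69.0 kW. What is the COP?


COP = Q_evap / W
COP = 63.9 / 69.0
COP = 0.926

0.926


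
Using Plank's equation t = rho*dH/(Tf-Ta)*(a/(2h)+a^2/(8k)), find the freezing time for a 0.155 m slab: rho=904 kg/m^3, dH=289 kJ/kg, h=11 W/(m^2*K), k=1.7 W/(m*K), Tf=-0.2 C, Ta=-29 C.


dT = -0.2 - (-29) = 28.8 K
term1 = a/(2h) = 0.155/(2*11) = 0.007045454545
term2 = a^2/(8k) = 0.155^2/(8*1.7) = 0.001766544118
t = rho*dH*1000/dT * (term1 + term2)
t = 904*289*1000/28.8 * (0.007045454545 + 0.001766544118)
t = 79937 s

79937


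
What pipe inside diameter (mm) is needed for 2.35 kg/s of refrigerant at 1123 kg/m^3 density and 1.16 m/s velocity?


A = m_dot / (rho * v) = 2.35 / (1123 * 1.16) = 0.001803973347 m^2
d = sqrt(4*A/pi) * 1000
d = 47.9 mm

47.9


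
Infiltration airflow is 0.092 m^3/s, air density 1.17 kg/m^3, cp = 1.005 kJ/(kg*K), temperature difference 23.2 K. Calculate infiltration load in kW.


Q = V_dot * rho * cp * dT
Q = 0.092 * 1.17 * 1.005 * 23.2
Q = 2.51 kW

2.51


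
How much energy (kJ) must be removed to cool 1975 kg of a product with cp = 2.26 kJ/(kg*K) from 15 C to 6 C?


dT = 15 - (6) = 9 K
Q = m * cp * dT = 1975 * 2.26 * 9
Q = 40172 kJ

40172


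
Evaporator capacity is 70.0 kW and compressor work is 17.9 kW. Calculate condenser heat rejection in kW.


Q_cond = Q_evap + W
Q_cond = 70.0 + 17.9
Q_cond = 87.9 kW

87.9


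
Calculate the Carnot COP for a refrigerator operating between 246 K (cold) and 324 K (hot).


dT = 324 - 246 = 78 K
COP_carnot = T_cold / dT = 246 / 78
COP_carnot = 3.154

3.154


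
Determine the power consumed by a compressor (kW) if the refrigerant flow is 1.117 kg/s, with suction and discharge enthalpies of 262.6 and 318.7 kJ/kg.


dh = 318.7 - 262.6 = 56.1 kJ/kg
W = m_dot * dh = 1.117 * 56.1 = 62.66 kW

62.66


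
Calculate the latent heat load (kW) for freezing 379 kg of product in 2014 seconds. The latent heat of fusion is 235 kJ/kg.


Q_lat = m * h_fg / t
Q_lat = 379 * 235 / 2014
Q_lat = 44.22 kW

44.22


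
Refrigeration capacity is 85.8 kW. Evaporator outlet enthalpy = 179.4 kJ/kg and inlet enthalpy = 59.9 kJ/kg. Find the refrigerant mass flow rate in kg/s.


dh = 179.4 - 59.9 = 119.5 kJ/kg
m_dot = Q / dh = 85.8 / 119.5 = 0.718 kg/s

0.718


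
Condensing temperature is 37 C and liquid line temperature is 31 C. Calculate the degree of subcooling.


Subcooling = T_cond - T_liquid
Subcooling = 37 - 31
Subcooling = 6 K

6


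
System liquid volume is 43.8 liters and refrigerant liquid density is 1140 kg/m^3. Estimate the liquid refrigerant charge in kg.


Charge = V * rho / 1000
Charge = 43.8 * 1140 / 1000
Charge = 49.93 kg

49.93


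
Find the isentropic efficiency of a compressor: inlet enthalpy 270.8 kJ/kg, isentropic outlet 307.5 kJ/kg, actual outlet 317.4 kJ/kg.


dh_ideal = 307.5 - 270.8 = 36.7 kJ/kg
dh_actual = 317.4 - 270.8 = 46.6 kJ/kg
eta_s = dh_ideal / dh_actual = 36.7 / 46.6
eta_s = 0.7876

0.7876


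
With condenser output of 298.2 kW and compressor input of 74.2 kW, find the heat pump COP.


COP_hp = Q_cond / W
COP_hp = 298.2 / 74.2
COP_hp = 4.019

4.019


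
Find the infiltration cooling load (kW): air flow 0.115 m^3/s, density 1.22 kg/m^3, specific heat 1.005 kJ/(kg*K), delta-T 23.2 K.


Q = V_dot * rho * cp * dT
Q = 0.115 * 1.22 * 1.005 * 23.2
Q = 3.271 kW

3.271


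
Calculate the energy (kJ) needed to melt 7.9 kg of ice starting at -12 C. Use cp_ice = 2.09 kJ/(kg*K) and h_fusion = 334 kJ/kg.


Sensible heat = cp * dT = 2.09 * 12 = 25.08 kJ/kg
Total per kg = 25.08 + 334 = 359.08 kJ/kg
Q = m * total = 7.9 * 359.08
Q = 2836.7 kJ

2836.7


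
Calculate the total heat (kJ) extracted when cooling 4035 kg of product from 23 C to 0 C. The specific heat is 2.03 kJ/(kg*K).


dT = 23 - (0) = 23 K
Q = m * cp * dT = 4035 * 2.03 * 23
Q = 188394 kJ

188394


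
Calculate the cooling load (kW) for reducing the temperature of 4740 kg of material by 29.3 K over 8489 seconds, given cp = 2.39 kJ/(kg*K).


Q = m * cp * dT / t
Q = 4740 * 2.39 * 29.3 / 8489
Q = 39.101 kW

39.101


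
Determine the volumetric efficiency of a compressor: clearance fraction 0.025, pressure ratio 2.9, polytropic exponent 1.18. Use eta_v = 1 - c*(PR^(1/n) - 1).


PR^(1/n) = 2.9^(1/1.18) = 2.46525989
eta_v = 1 - 0.025 * (2.46525989 - 1)
eta_v = 0.9634

0.9634


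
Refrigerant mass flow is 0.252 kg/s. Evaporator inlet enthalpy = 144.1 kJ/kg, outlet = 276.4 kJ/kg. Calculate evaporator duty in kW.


dh = 276.4 - 144.1 = 132.3 kJ/kg
Q_evap = m_dot * dh = 0.252 * 132.3
Q_evap = 33.34 kW

33.34


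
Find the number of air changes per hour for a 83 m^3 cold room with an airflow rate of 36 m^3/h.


ACH = flow / volume
ACH = 36 / 83
ACH = 0.434

0.434
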